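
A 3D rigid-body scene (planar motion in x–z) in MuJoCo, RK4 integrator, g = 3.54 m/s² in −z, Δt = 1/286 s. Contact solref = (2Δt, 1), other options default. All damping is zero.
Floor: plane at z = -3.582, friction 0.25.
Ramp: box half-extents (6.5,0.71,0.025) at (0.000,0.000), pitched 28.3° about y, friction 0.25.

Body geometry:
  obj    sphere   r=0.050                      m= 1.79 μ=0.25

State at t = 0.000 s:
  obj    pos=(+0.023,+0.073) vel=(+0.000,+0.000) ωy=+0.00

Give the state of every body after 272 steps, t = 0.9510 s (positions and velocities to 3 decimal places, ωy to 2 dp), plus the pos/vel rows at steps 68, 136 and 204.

State at t = 0.9510 s:
  obj    pos=(+0.500,-0.184) vel=(+1.004,-0.541) ωy=+22.80

Key-timestep trajectory:
   step    t(s)  obj.x    obj.z    obj.vx   obj.vz 
     68  0.2378   +0.053  +0.057  +0.251  -0.135
    136  0.4755   +0.142  +0.009  +0.502  -0.270
    204  0.7133   +0.292  -0.072  +0.753  -0.405


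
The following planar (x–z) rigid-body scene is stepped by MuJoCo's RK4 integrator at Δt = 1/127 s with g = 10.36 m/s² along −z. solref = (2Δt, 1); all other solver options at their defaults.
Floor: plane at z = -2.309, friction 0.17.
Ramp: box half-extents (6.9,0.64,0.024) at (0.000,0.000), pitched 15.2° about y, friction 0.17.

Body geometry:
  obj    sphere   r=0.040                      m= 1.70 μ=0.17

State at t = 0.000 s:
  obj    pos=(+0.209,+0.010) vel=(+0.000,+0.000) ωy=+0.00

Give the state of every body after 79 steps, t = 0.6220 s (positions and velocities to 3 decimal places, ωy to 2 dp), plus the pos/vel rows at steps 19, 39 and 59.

State at t = 0.6220 s:
  obj    pos=(+0.571,-0.089) vel=(+1.165,-0.316) ωy=+30.16

Key-timestep trajectory:
   step    t(s)  obj.x    obj.z    obj.vx   obj.vz 
     19  0.1496   +0.230  +0.004  +0.280  -0.076
     39  0.3071   +0.297  -0.014  +0.575  -0.156
     59  0.4646   +0.411  -0.045  +0.870  -0.236


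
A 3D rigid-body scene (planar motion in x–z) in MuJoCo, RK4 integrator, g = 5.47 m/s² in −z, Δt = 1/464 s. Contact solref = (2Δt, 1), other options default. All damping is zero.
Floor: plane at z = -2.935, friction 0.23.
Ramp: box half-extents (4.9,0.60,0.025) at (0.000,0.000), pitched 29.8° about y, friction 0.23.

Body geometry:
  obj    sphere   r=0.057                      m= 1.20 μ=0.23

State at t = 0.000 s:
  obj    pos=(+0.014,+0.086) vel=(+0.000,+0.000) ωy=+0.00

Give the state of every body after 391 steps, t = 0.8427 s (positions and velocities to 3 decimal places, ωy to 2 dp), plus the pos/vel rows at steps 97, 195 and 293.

State at t = 0.8427 s:
  obj    pos=(+0.613,-0.256) vel=(+1.420,-0.813) ωy=+28.70

Key-timestep trajectory:
   step    t(s)  obj.x    obj.z    obj.vx   obj.vz 
     97  0.2091   +0.051  +0.065  +0.352  -0.202
    195  0.4203   +0.163  +0.001  +0.708  -0.406
    293  0.6315   +0.350  -0.106  +1.064  -0.609


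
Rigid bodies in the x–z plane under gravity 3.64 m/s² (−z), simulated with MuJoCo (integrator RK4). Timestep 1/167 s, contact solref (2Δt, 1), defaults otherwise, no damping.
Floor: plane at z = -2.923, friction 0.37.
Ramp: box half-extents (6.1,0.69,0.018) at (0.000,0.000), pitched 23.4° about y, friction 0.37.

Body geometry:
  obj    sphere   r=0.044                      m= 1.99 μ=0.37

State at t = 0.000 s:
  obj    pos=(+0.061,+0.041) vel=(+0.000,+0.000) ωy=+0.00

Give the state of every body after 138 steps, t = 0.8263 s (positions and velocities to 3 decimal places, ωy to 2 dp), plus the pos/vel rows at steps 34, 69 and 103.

State at t = 0.8263 s:
  obj    pos=(+0.385,-0.099) vel=(+0.783,-0.339) ωy=+19.39

Key-timestep trajectory:
   step    t(s)  obj.x    obj.z    obj.vx   obj.vz 
     34  0.2036   +0.081  +0.033  +0.193  -0.084
     69  0.4132   +0.142  +0.006  +0.392  -0.169
    103  0.6168   +0.241  -0.037  +0.585  -0.253


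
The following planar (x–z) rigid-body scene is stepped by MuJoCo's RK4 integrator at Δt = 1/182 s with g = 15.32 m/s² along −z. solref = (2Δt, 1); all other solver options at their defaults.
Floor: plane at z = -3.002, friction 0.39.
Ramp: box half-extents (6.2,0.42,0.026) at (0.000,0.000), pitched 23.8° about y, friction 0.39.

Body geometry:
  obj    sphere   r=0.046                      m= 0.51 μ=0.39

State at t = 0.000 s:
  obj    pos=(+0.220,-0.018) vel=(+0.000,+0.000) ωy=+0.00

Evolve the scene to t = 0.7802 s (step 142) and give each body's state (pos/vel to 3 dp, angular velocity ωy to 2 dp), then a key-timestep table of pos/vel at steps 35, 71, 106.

State at t = 0.7802 s:
  obj    pos=(+1.450,-0.561) vel=(+3.152,-1.390) ωy=+74.88

Key-timestep trajectory:
   step    t(s)  obj.x    obj.z    obj.vx   obj.vz 
     35  0.1923   +0.295  -0.051  +0.777  -0.343
     71  0.3901   +0.527  -0.154  +1.576  -0.695
    106  0.5824   +0.905  -0.321  +2.353  -1.038


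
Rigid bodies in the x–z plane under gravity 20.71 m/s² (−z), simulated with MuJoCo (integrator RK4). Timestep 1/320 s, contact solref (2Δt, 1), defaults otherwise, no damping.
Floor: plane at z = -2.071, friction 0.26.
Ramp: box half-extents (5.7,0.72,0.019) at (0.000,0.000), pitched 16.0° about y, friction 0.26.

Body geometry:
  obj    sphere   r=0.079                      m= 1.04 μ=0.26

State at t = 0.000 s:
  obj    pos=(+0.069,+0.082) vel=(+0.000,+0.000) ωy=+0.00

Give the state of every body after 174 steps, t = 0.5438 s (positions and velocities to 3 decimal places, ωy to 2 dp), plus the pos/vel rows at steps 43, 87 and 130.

State at t = 0.5438 s:
  obj    pos=(+0.649,-0.084) vel=(+2.131,-0.611) ωy=+28.06

Key-timestep trajectory:
   step    t(s)  obj.x    obj.z    obj.vx   obj.vz 
     43  0.1344   +0.104  +0.072  +0.527  -0.151
     87  0.2719   +0.214  +0.041  +1.066  -0.306
    130  0.4062   +0.393  -0.011  +1.592  -0.457


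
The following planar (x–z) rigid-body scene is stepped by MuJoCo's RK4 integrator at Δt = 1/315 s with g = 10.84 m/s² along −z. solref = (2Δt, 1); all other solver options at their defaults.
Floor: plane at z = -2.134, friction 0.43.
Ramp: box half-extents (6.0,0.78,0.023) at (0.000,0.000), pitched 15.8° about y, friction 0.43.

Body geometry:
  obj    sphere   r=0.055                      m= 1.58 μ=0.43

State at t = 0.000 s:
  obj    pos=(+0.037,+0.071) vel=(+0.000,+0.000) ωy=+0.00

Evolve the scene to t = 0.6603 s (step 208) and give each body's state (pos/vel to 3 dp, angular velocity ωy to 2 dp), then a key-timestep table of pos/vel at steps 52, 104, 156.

State at t = 0.6603 s:
  obj    pos=(+0.479,-0.055) vel=(+1.340,-0.379) ωy=+25.31

Key-timestep trajectory:
   step    t(s)  obj.x    obj.z    obj.vx   obj.vz 
     52  0.1651   +0.065  +0.063  +0.335  -0.095
    104  0.3302   +0.148  +0.039  +0.670  -0.190
    156  0.4952   +0.286  +0.000  +1.005  -0.284


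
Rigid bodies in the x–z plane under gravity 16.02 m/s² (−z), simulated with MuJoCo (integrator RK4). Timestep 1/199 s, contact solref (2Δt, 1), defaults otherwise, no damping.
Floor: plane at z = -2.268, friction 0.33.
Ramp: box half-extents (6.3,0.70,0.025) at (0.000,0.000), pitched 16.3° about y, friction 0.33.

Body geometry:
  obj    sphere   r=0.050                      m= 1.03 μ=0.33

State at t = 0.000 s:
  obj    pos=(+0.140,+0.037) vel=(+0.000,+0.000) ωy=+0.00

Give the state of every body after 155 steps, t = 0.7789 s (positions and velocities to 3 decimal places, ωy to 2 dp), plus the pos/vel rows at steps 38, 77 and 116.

State at t = 0.7789 s:
  obj    pos=(+1.075,-0.236) vel=(+2.401,-0.702) ωy=+50.02

Key-timestep trajectory:
   step    t(s)  obj.x    obj.z    obj.vx   obj.vz 
     38  0.1910   +0.196  +0.021  +0.589  -0.172
     77  0.3869   +0.371  -0.030  +1.193  -0.349
    116  0.5829   +0.664  -0.116  +1.797  -0.525


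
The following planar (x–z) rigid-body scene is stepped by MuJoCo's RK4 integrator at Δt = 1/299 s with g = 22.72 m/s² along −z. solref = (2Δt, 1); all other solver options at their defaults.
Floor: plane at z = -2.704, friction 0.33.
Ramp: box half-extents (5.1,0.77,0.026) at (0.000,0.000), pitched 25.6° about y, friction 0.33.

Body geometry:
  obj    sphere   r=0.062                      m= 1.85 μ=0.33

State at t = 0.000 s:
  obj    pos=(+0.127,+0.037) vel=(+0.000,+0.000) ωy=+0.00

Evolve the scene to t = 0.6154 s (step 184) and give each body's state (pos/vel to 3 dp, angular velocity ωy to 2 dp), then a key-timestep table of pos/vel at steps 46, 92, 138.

State at t = 0.6154 s:
  obj    pos=(+1.324,-0.537) vel=(+3.892,-1.865) ωy=+69.59

Key-timestep trajectory:
   step    t(s)  obj.x    obj.z    obj.vx   obj.vz 
     46  0.1538   +0.202  +0.001  +0.973  -0.466
     92  0.3077   +0.426  -0.107  +1.946  -0.932
    138  0.4615   +0.801  -0.286  +2.919  -1.398


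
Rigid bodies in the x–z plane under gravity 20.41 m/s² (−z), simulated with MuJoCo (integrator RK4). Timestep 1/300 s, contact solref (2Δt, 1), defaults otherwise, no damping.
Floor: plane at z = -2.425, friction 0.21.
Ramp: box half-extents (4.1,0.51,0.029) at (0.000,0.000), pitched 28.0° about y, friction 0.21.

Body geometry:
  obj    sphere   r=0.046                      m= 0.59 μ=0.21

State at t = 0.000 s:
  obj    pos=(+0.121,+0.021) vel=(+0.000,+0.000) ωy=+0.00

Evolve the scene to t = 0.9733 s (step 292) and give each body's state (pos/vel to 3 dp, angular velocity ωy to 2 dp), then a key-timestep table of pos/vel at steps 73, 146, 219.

State at t = 0.9733 s:
  obj    pos=(+2.984,-1.502) vel=(+5.882,-3.128) ωy=+144.79

Key-timestep trajectory:
   step    t(s)  obj.x    obj.z    obj.vx   obj.vz 
     73  0.2433   +0.300  -0.075  +1.471  -0.782
    146  0.4867   +0.837  -0.360  +2.941  -1.564
    219  0.7300   +1.731  -0.836  +4.412  -2.346


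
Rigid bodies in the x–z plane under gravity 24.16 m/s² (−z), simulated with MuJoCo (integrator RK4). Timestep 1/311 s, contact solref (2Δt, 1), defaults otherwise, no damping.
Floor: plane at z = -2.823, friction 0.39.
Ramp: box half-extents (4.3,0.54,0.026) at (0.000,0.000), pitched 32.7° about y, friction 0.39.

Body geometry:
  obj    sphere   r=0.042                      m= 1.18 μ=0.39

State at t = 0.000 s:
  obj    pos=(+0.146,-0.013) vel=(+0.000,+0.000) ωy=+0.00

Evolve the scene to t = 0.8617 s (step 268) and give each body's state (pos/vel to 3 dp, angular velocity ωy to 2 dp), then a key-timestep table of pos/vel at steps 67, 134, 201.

State at t = 0.8617 s:
  obj    pos=(+3.059,-1.883) vel=(+6.761,-4.340) ωy=+191.27

Key-timestep trajectory:
   step    t(s)  obj.x    obj.z    obj.vx   obj.vz 
     67  0.2154   +0.328  -0.130  +1.690  -1.085
    134  0.4309   +0.874  -0.481  +3.380  -2.170
    201  0.6463   +1.785  -1.065  +5.071  -3.255


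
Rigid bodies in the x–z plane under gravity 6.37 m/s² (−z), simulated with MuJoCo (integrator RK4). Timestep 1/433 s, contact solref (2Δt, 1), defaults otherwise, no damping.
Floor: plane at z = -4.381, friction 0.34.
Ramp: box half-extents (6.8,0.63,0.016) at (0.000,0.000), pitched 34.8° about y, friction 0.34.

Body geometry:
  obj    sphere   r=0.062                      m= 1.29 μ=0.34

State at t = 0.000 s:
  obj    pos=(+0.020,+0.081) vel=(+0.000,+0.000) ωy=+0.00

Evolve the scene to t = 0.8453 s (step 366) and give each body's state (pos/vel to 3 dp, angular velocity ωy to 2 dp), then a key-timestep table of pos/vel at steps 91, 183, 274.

State at t = 0.8453 s:
  obj    pos=(+0.782,-0.448) vel=(+1.802,-1.253) ωy=+35.40

Key-timestep trajectory:
   step    t(s)  obj.x    obj.z    obj.vx   obj.vz 
     91  0.2102   +0.067  +0.048  +0.448  -0.312
    183  0.4226   +0.211  -0.051  +0.901  -0.626
    274  0.6328   +0.447  -0.216  +1.349  -0.938


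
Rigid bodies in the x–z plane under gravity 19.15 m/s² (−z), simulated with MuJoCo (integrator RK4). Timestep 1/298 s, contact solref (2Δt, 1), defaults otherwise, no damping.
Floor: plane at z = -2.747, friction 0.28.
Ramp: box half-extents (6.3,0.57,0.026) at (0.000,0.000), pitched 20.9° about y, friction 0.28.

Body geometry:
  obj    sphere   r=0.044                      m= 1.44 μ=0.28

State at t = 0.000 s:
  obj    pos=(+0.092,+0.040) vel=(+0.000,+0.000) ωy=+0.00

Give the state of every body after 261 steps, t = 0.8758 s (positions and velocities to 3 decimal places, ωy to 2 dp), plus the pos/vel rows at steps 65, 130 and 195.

State at t = 0.8758 s:
  obj    pos=(+1.840,-0.628) vel=(+3.993,-1.525) ωy=+97.12

Key-timestep trajectory:
   step    t(s)  obj.x    obj.z    obj.vx   obj.vz 
     65  0.2181   +0.200  -0.002  +0.994  -0.380
    130  0.4362   +0.526  -0.126  +1.989  -0.759
    195  0.6544   +1.068  -0.333  +2.983  -1.139


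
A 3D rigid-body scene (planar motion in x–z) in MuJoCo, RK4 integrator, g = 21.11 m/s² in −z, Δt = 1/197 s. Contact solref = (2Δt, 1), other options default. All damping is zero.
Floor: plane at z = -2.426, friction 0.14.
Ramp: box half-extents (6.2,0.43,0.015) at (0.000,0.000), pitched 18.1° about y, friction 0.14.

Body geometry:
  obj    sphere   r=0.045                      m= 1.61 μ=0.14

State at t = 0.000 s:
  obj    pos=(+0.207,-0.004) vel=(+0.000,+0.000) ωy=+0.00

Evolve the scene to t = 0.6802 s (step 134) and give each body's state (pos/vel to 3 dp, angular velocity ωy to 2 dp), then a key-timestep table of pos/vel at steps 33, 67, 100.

State at t = 0.6802 s:
  obj    pos=(+1.237,-0.341) vel=(+3.029,-0.990) ωy=+70.78

Key-timestep trajectory:
   step    t(s)  obj.x    obj.z    obj.vx   obj.vz 
     33  0.1675   +0.269  -0.025  +0.746  -0.244
     67  0.3401   +0.465  -0.089  +1.515  -0.495
    100  0.5076   +0.781  -0.192  +2.260  -0.739


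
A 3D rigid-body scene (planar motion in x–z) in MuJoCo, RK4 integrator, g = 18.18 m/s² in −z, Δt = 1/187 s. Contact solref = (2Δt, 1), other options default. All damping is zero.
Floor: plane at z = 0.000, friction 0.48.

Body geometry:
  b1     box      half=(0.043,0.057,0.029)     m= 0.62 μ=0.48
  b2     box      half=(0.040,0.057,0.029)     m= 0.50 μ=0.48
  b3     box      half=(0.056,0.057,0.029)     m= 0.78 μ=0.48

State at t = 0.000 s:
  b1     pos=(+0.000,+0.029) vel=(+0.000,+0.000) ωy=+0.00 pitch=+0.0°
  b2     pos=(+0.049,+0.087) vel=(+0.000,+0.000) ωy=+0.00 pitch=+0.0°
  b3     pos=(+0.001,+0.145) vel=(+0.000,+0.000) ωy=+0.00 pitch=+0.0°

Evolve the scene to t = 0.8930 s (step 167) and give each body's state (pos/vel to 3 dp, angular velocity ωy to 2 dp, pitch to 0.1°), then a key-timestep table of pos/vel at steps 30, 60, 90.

State at t = 0.8930 s:
  b1     pos=(+0.000,+0.029) vel=(+0.000,+0.000) ωy=+0.00 pitch=+0.0°
  b2     pos=(+0.088,+0.040) vel=(+0.000,+0.000) ωy=+0.00 pitch=+90.0°
  b3     pos=(-0.132,+0.029) vel=(+0.000,+0.000) ωy=+0.00 pitch=+180.0°

Key-timestep trajectory:
   step    t(s)  b1.x    b1.z    b1.vx   b1.vz   b2.x    b2.z    b2.vx   b2.vz   b3.x    b3.z    b3.vx   b3.vz 
     30  0.1604   +0.000  +0.029  +0.000  -0.001   +0.050  +0.087  +0.042  -0.009   -0.027  +0.118  -0.399  +0.038
     60  0.3209   +0.000  +0.029  +0.000  +0.000   +0.090  +0.037  +0.408  +0.140   -0.116  +0.045  -0.684  -1.414
     90  0.4813   +0.000  +0.029  +0.000  +0.000   +0.092  +0.043  -0.305  -0.207   -0.132  +0.029  +0.000  +0.000


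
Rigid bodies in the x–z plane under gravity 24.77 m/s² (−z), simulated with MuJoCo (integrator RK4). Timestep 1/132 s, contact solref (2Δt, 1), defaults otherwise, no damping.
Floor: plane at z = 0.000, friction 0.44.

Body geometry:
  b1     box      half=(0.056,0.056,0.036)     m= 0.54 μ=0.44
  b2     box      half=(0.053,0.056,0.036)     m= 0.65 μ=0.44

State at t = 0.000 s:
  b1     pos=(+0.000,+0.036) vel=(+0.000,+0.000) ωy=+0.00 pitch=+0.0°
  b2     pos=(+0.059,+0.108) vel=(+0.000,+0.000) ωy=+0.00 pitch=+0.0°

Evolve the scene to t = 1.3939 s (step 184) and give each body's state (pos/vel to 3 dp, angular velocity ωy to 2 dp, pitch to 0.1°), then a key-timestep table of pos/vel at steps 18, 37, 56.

State at t = 1.3939 s:
  b1     pos=(+0.000,+0.036) vel=(+0.000,+0.000) ωy=+0.00 pitch=+0.0°
  b2     pos=(+0.111,+0.053) vel=(+0.000,+0.000) ωy=+0.00 pitch=+90.0°

Key-timestep trajectory:
   step    t(s)  b1.x    b1.z    b1.vx   b1.vz   b2.x    b2.z    b2.vx   b2.vz 
     18  0.1364   +0.000  +0.036  -0.001  +0.000   +0.073  +0.104  +0.291  -0.141
     37  0.2803   +0.000  +0.036  +0.000  +0.000   +0.127  +0.060  +0.097  +0.085
     56  0.4242   +0.000  +0.036  +0.000  +0.000   +0.104  +0.055  +0.045  +0.049


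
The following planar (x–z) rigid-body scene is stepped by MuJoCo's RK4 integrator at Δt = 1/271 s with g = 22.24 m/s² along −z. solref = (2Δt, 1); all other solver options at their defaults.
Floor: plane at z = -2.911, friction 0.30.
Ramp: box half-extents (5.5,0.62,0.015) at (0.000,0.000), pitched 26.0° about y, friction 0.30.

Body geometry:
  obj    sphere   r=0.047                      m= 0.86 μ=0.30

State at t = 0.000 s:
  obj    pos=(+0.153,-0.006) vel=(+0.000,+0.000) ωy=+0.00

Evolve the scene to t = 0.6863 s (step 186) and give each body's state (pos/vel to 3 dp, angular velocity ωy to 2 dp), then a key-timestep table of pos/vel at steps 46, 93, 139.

State at t = 0.6863 s:
  obj    pos=(+1.627,-0.725) vel=(+4.296,-2.095) ωy=+101.68

Key-timestep trajectory:
   step    t(s)  obj.x    obj.z    obj.vx   obj.vz 
     46  0.1697   +0.243  -0.050  +1.063  -0.518
     93  0.3432   +0.522  -0.186  +2.148  -1.048
    139  0.5129   +0.977  -0.407  +3.210  -1.566


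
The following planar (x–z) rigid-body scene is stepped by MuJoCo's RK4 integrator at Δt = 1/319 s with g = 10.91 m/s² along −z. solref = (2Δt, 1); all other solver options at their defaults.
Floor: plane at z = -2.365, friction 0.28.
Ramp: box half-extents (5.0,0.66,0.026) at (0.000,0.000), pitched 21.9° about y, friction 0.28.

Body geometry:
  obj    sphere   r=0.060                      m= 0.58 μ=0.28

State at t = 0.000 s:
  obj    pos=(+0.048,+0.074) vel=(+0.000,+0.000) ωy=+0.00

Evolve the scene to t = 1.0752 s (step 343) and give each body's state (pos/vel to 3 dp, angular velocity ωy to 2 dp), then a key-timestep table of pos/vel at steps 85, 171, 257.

State at t = 1.0752 s:
  obj    pos=(+1.607,-0.553) vel=(+2.900,-1.166) ωy=+52.08

Key-timestep trajectory:
   step    t(s)  obj.x    obj.z    obj.vx   obj.vz 
     85  0.2665   +0.144  +0.035  +0.719  -0.289
    171  0.5361   +0.435  -0.082  +1.446  -0.581
    257  0.8056   +0.923  -0.278  +2.173  -0.873


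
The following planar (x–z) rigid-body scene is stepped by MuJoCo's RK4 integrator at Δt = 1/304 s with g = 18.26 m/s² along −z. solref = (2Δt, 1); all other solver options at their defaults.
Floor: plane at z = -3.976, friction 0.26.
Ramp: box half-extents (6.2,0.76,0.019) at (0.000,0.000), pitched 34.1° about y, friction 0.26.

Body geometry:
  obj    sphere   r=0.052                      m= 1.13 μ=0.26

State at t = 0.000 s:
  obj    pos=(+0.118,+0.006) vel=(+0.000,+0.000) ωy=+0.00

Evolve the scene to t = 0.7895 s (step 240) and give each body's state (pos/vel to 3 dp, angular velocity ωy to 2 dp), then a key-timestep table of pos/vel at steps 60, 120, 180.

State at t = 0.7895 s:
  obj    pos=(+2.005,-1.272) vel=(+4.781,-3.237) ωy=+110.99

Key-timestep trajectory:
   step    t(s)  obj.x    obj.z    obj.vx   obj.vz 
     60  0.1974   +0.236  -0.074  +1.195  -0.809
    120  0.3947   +0.590  -0.314  +2.391  -1.618
    180  0.5921   +1.180  -0.713  +3.586  -2.428


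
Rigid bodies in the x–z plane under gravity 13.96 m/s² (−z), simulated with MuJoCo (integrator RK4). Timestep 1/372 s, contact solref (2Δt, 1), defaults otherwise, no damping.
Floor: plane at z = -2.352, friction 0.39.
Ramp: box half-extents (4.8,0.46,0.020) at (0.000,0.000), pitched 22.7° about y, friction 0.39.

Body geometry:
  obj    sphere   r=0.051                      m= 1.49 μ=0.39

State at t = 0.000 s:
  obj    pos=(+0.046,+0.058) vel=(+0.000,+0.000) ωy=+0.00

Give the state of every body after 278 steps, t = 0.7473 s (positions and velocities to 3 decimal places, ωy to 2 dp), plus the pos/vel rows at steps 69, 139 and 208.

State at t = 0.7473 s:
  obj    pos=(+1.037,-0.357) vel=(+2.653,-1.110) ωy=+56.38

Key-timestep trajectory:
   step    t(s)  obj.x    obj.z    obj.vx   obj.vz 
     69  0.1855   +0.107  +0.032  +0.659  -0.275
    139  0.3737   +0.294  -0.046  +1.327  -0.555
    208  0.5591   +0.601  -0.174  +1.985  -0.830


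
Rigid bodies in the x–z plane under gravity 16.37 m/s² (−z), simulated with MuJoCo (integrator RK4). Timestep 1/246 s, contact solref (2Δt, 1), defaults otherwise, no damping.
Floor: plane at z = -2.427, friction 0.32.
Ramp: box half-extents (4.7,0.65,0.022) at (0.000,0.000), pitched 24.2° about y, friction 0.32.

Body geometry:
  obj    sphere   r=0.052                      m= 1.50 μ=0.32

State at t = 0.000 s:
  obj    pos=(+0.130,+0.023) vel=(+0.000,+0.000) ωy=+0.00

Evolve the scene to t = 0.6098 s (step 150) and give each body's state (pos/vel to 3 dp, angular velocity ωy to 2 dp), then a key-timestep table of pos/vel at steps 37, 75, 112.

State at t = 0.6098 s:
  obj    pos=(+0.943,-0.343) vel=(+2.666,-1.198) ωy=+56.19

Key-timestep trajectory:
   step    t(s)  obj.x    obj.z    obj.vx   obj.vz 
     37  0.1504   +0.179  +0.000  +0.658  -0.296
     75  0.3049   +0.333  -0.069  +1.333  -0.599
    112  0.4553   +0.583  -0.181  +1.991  -0.895


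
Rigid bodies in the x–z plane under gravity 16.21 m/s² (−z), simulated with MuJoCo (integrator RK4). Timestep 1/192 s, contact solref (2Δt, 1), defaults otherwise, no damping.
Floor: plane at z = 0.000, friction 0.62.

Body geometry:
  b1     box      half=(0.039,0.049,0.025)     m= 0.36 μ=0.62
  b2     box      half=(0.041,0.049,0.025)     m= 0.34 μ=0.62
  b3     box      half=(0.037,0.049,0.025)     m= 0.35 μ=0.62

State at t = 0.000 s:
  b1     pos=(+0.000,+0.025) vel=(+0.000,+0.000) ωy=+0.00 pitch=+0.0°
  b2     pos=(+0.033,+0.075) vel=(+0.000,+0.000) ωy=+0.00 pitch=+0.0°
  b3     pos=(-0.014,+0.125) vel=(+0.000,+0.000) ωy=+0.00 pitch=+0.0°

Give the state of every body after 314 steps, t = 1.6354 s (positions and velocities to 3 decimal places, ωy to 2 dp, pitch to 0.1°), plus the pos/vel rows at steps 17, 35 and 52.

State at t = 1.6354 s:
  b1     pos=(+0.000,+0.025) vel=(+0.000,+0.000) ωy=+0.00 pitch=+0.0°
  b2     pos=(+0.033,+0.075) vel=(+0.000,+0.000) ωy=+0.00 pitch=+0.1°
  b3     pos=(-0.103,+0.025) vel=(+0.000,+0.000) ωy=+0.00 pitch=+180.0°

Key-timestep trajectory:
   step    t(s)  b1.x    b1.z    b1.vx   b1.vz   b2.x    b2.z    b2.vx   b2.vz   b3.x    b3.z    b3.vx   b3.vz 
     17  0.0885   +0.000  +0.025  +0.001  +0.000   +0.033  +0.075  +0.002  +0.000   -0.022  +0.121  -0.204  -0.126
     35  0.1823   +0.000  +0.025  +0.000  +0.001   +0.033  +0.075  +0.001  +0.000   -0.054  +0.085  -0.610  -0.187
     52  0.2708   +0.000  +0.025  +0.000  +0.000   +0.033  +0.075  +0.000  +0.000   -0.105  +0.020  -0.038  +0.075


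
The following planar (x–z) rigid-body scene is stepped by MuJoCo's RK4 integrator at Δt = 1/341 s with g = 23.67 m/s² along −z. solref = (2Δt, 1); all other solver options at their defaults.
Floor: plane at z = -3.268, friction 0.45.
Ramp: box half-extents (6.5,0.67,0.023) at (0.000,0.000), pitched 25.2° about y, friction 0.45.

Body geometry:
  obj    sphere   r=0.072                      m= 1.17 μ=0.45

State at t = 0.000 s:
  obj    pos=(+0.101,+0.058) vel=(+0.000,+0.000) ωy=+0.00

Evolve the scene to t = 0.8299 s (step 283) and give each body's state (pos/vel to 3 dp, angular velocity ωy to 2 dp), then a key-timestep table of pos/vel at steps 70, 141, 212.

State at t = 0.8299 s:
  obj    pos=(+2.344,-0.998) vel=(+5.406,-2.544) ωy=+82.97

Key-timestep trajectory:
   step    t(s)  obj.x    obj.z    obj.vx   obj.vz 
     70  0.2053   +0.238  -0.007  +1.337  -0.629
    141  0.4135   +0.658  -0.205  +2.693  -1.267
    212  0.6217   +1.360  -0.535  +4.050  -1.906


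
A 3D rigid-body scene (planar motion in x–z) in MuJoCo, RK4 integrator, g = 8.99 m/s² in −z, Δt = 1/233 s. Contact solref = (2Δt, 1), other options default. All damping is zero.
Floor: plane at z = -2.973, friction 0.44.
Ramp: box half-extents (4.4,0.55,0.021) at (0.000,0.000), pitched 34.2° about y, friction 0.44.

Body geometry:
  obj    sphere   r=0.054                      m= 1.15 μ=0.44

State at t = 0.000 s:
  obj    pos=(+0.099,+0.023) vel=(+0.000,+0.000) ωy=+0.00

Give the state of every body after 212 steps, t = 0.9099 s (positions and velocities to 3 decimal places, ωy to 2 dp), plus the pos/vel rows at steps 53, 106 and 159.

State at t = 0.9099 s:
  obj    pos=(+1.335,-0.817) vel=(+2.716,-1.846) ωy=+60.81

Key-timestep trajectory:
   step    t(s)  obj.x    obj.z    obj.vx   obj.vz 
     53  0.2275   +0.176  -0.029  +0.679  -0.462
    106  0.4549   +0.408  -0.187  +1.358  -0.923
    159  0.6824   +0.794  -0.449  +2.037  -1.384


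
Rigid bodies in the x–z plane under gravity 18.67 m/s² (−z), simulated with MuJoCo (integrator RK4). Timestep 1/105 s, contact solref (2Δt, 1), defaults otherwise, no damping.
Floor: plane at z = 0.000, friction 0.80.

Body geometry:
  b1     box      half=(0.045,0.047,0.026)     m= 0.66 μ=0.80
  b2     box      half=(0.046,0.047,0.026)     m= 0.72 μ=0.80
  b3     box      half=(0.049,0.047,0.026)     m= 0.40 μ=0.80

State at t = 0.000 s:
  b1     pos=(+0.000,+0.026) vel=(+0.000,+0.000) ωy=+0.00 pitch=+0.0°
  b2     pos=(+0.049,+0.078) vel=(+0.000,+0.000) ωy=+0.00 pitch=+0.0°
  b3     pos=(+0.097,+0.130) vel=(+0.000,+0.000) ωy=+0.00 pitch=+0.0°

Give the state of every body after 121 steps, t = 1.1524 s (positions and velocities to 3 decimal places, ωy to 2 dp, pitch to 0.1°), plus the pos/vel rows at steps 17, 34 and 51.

State at t = 1.1524 s:
  b1     pos=(+0.000,+0.026) vel=(+0.000,+0.000) ωy=+0.00 pitch=+0.0°
  b2     pos=(+0.086,+0.046) vel=(+0.000,+0.000) ωy=+0.00 pitch=+90.0°
  b3     pos=(+0.185,+0.049) vel=(+0.000,+0.000) ωy=+0.00 pitch=+90.0°

Key-timestep trajectory:
   step    t(s)  b1.x    b1.z    b1.vx   b1.vz   b2.x    b2.z    b2.vx   b2.vz   b3.x    b3.z    b3.vx   b3.vz 
     17  0.1619   +0.000  +0.026  +0.000  +0.001   +0.079  +0.044  +0.527  -0.302   +0.157  +0.045  +0.273  +0.211
     34  0.3238   +0.000  +0.026  +0.000  +0.000   +0.084  +0.045  -0.172  -0.036   +0.194  +0.052  -0.051  +0.001
     51  0.4857   +0.000  +0.026  +0.000  +0.000   +0.086  +0.046  -0.002  +0.001   +0.187  +0.049  +0.068  +0.032


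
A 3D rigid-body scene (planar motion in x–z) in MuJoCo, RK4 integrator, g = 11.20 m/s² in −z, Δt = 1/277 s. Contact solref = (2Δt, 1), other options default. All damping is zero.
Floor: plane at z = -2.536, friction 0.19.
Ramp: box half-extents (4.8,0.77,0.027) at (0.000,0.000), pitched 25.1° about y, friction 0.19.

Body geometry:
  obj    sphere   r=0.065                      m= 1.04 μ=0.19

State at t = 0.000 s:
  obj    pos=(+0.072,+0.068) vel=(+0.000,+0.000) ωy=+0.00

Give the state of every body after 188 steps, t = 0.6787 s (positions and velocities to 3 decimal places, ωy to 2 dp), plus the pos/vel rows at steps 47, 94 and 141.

State at t = 0.6787 s:
  obj    pos=(+0.780,-0.264) vel=(+2.086,-0.977) ωy=+35.42

Key-timestep trajectory:
   step    t(s)  obj.x    obj.z    obj.vx   obj.vz 
     47  0.1697   +0.116  +0.047  +0.522  -0.244
     94  0.3394   +0.249  -0.015  +1.043  -0.489
    141  0.5090   +0.470  -0.119  +1.565  -0.733


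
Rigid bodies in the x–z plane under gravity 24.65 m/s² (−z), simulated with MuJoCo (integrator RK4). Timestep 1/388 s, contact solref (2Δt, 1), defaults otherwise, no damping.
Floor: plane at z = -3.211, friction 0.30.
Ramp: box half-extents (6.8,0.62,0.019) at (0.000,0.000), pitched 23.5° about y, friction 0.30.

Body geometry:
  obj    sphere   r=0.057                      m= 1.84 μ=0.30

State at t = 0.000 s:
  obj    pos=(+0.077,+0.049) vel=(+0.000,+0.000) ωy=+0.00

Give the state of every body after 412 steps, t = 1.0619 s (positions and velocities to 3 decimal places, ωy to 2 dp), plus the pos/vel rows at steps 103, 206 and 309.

State at t = 1.0619 s:
  obj    pos=(+3.707,-1.529) vel=(+6.837,-2.973) ωy=+130.78

Key-timestep trajectory:
   step    t(s)  obj.x    obj.z    obj.vx   obj.vz 
    103  0.2655   +0.304  -0.049  +1.709  -0.743
    206  0.5309   +0.985  -0.345  +3.418  -1.486
    309  0.7964   +2.119  -0.839  +5.128  -2.230


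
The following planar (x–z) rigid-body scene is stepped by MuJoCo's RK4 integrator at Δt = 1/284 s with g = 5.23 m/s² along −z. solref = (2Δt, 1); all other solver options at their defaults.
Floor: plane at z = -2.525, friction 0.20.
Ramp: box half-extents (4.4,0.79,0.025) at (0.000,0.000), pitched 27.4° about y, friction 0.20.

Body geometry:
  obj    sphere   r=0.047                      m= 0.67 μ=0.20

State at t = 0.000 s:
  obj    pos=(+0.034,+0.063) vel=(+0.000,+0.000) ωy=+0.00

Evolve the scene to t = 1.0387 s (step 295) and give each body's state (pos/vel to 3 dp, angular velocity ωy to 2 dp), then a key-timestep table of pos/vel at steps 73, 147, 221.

State at t = 1.0387 s:
  obj    pos=(+0.858,-0.363) vel=(+1.586,-0.822) ωy=+37.99

Key-timestep trajectory:
   step    t(s)  obj.x    obj.z    obj.vx   obj.vz 
     73  0.2570   +0.085  +0.037  +0.392  -0.203
    147  0.5176   +0.239  -0.043  +0.790  -0.410
    221  0.7782   +0.496  -0.176  +1.188  -0.616


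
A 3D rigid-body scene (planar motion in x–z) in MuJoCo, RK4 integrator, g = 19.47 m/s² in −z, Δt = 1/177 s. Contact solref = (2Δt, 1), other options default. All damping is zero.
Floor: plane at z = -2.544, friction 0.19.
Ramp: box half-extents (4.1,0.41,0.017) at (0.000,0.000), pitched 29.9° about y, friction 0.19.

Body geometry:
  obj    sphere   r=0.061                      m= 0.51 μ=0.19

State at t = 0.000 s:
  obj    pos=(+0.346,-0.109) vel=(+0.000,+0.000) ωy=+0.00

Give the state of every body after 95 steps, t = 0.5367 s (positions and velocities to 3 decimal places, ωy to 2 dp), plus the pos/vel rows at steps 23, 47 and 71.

State at t = 0.5367 s:
  obj    pos=(+1.212,-0.607) vel=(+3.226,-1.855) ωy=+60.96

Key-timestep trajectory:
   step    t(s)  obj.x    obj.z    obj.vx   obj.vz 
     23  0.1299   +0.397  -0.138  +0.782  -0.450
     47  0.2655   +0.558  -0.231  +1.597  -0.918
     71  0.4011   +0.830  -0.387  +2.411  -1.387


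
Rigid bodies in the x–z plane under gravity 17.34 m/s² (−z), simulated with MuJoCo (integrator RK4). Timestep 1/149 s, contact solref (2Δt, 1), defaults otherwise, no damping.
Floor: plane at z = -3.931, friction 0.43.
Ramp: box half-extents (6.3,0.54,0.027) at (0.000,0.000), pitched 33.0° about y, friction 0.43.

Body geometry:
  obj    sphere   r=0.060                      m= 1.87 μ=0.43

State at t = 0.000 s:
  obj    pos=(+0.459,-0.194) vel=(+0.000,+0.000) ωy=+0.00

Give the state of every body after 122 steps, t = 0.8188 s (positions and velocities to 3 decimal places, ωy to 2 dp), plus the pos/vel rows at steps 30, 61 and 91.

State at t = 0.8188 s:
  obj    pos=(+2.355,-1.426) vel=(+4.632,-3.008) ωy=+92.04

Key-timestep trajectory:
   step    t(s)  obj.x    obj.z    obj.vx   obj.vz 
     30  0.2013   +0.574  -0.269  +1.139  -0.740
     61  0.4094   +0.933  -0.502  +2.316  -1.504
     91  0.6107   +1.514  -0.880  +3.455  -2.244


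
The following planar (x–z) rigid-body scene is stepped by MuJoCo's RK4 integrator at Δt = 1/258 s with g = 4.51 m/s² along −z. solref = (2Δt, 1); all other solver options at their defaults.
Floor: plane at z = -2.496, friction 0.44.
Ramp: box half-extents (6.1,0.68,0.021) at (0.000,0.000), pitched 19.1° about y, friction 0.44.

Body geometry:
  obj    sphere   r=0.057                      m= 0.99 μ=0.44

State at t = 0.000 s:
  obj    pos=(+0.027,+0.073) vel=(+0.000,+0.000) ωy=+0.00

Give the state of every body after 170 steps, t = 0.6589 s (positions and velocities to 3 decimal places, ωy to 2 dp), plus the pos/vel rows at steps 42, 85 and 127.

State at t = 0.6589 s:
  obj    pos=(+0.243,-0.002) vel=(+0.656,-0.227) ωy=+12.18

Key-timestep trajectory:
   step    t(s)  obj.x    obj.z    obj.vx   obj.vz 
     42  0.1628   +0.040  +0.069  +0.162  -0.056
     85  0.3295   +0.081  +0.054  +0.328  -0.114
    127  0.4922   +0.148  +0.031  +0.490  -0.170


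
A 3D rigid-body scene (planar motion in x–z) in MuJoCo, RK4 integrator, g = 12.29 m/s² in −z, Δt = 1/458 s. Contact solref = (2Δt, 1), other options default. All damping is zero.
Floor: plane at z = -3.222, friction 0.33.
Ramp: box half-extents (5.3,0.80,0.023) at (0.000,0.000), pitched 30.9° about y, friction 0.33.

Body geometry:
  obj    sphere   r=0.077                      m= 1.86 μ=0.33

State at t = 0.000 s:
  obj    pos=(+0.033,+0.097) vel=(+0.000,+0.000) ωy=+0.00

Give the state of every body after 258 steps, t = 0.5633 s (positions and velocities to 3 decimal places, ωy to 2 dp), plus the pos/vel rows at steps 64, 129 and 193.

State at t = 0.5633 s:
  obj    pos=(+0.647,-0.271) vel=(+2.179,-1.304) ωy=+32.98

Key-timestep trajectory:
   step    t(s)  obj.x    obj.z    obj.vx   obj.vz 
     64  0.1397   +0.071  +0.074  +0.541  -0.324
    129  0.2817   +0.186  +0.005  +1.090  -0.652
    193  0.4214   +0.376  -0.109  +1.630  -0.976


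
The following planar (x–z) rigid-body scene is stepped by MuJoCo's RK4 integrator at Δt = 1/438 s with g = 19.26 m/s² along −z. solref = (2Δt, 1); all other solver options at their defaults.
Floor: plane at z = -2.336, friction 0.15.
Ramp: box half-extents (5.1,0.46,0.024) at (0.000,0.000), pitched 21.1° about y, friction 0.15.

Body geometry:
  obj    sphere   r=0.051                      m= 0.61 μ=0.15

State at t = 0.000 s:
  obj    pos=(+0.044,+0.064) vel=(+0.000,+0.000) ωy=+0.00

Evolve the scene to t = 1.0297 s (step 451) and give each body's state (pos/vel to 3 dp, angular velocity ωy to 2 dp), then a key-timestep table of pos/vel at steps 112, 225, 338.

State at t = 1.0297 s:
  obj    pos=(+2.493,-0.882) vel=(+4.758,-1.836) ωy=+99.98

Key-timestep trajectory:
   step    t(s)  obj.x    obj.z    obj.vx   obj.vz 
    112  0.2557   +0.195  +0.005  +1.182  -0.456
    225  0.5137   +0.654  -0.172  +2.374  -0.916
    338  0.7717   +1.420  -0.467  +3.566  -1.376


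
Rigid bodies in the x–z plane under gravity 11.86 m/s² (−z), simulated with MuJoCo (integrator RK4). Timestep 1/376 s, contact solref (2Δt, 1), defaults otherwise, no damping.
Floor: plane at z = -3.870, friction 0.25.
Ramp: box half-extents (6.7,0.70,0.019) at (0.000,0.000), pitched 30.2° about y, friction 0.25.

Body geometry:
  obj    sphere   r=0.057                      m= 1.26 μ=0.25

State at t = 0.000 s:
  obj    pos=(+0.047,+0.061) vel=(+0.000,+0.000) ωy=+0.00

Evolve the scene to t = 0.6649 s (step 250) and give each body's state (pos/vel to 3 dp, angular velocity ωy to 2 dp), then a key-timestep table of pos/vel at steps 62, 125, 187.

State at t = 0.6649 s:
  obj    pos=(+0.861,-0.413) vel=(+2.449,-1.425) ωy=+49.70

Key-timestep trajectory:
   step    t(s)  obj.x    obj.z    obj.vx   obj.vz 
     62  0.1649   +0.097  +0.031  +0.607  -0.354
    125  0.3324   +0.250  -0.058  +1.225  -0.713
    187  0.4973   +0.502  -0.205  +1.832  -1.066


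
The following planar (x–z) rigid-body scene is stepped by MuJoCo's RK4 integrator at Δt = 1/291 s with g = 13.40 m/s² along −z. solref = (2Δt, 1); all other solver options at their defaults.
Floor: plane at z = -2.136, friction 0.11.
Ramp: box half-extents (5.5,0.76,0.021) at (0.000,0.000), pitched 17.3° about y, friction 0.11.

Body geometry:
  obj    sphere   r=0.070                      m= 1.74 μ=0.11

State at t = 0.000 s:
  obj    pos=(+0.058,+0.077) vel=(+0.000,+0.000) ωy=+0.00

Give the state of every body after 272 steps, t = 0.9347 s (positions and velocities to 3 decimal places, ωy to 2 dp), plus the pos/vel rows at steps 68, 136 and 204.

State at t = 0.9347 s:
  obj    pos=(+1.245,-0.293) vel=(+2.540,-0.791) ωy=+38.00

Key-timestep trajectory:
   step    t(s)  obj.x    obj.z    obj.vx   obj.vz 
     68  0.2337   +0.132  +0.054  +0.635  -0.198
    136  0.4674   +0.355  -0.015  +1.270  -0.396
    204  0.7010   +0.726  -0.131  +1.905  -0.593


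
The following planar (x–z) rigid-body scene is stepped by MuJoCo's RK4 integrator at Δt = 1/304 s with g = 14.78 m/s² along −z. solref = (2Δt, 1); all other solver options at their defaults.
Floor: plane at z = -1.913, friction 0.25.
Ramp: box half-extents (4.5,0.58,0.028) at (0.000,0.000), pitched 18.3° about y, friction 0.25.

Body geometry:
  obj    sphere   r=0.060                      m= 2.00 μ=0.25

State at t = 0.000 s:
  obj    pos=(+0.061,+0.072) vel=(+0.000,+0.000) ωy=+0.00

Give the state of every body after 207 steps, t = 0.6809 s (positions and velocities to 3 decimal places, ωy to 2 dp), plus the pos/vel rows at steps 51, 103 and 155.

State at t = 0.6809 s:
  obj    pos=(+0.791,-0.169) vel=(+2.143,-0.709) ωy=+37.61

Key-timestep trajectory:
   step    t(s)  obj.x    obj.z    obj.vx   obj.vz 
     51  0.1678   +0.105  +0.058  +0.528  -0.175
    103  0.3388   +0.242  +0.013  +1.066  -0.353
    155  0.5099   +0.470  -0.063  +1.605  -0.531


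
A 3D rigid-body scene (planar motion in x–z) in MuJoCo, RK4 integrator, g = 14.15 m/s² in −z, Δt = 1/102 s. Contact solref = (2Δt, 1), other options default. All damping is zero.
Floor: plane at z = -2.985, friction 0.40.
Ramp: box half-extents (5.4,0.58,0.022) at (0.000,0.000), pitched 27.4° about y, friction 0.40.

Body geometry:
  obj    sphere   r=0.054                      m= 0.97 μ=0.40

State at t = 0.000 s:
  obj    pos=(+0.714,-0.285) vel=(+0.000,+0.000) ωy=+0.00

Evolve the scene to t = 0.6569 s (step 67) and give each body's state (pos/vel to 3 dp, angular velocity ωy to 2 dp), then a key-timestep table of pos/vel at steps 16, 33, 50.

State at t = 0.6569 s:
  obj    pos=(+1.605,-0.746) vel=(+2.712,-1.406) ωy=+56.56

Key-timestep trajectory:
   step    t(s)  obj.x    obj.z    obj.vx   obj.vz 
     16  0.1569   +0.765  -0.311  +0.648  -0.336
     33  0.3235   +0.930  -0.397  +1.336  -0.693
     50  0.4902   +1.210  -0.542  +2.024  -1.049


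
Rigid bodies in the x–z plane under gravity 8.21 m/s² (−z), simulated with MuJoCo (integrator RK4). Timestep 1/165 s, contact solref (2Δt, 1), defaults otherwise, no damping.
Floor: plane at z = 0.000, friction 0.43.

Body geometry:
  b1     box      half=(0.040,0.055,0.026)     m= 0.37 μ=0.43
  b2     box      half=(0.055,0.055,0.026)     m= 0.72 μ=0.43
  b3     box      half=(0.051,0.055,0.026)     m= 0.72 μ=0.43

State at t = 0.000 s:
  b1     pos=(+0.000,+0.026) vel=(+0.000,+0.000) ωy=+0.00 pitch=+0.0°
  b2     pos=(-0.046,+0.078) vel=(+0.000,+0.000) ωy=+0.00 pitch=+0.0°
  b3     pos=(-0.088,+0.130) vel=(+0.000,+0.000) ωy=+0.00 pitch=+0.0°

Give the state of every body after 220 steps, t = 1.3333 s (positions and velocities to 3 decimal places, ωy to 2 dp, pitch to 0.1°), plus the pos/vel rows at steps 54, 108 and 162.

State at t = 1.3333 s:
  b1     pos=(+0.000,+0.026) vel=(+0.000,+0.000) ωy=+0.00 pitch=+0.0°
  b2     pos=(-0.101,+0.055) vel=(+0.000,+0.000) ωy=+0.00 pitch=-90.0°
  b3     pos=(-0.173,+0.051) vel=(+0.000,+0.000) ωy=+0.00 pitch=-90.0°

Key-timestep trajectory:
   step    t(s)  b1.x    b1.z    b1.vx   b1.vz   b2.x    b2.z    b2.vx   b2.vz   b3.x    b3.z    b3.vx   b3.vz 
     54  0.3273   +0.000  +0.026  +0.000  +0.000   -0.097  +0.056  -0.297  -0.128   -0.167  +0.053  -0.291  -0.103
    108  0.6545   +0.000  +0.026  +0.000  +0.000   -0.115  +0.060  +0.152  -0.024   -0.176  +0.053  +0.134  -0.051
    162  0.9818   +0.000  +0.026  +0.000  +0.000   -0.104  +0.056  -0.068  +0.047   -0.173  +0.051  +0.000  +0.000


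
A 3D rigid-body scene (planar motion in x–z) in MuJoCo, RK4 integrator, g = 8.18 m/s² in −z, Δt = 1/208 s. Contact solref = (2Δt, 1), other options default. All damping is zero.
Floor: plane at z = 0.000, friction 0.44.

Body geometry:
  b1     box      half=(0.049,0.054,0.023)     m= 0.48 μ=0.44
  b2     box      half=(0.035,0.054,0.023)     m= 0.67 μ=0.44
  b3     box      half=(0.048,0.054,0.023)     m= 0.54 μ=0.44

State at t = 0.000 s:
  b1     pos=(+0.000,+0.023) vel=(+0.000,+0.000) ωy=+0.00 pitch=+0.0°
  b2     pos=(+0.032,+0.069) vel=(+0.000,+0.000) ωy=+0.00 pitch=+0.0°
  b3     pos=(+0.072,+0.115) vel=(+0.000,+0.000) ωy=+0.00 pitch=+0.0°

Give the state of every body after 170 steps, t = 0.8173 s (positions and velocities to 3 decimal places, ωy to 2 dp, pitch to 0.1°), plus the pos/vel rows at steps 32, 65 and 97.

State at t = 0.8173 s:
  b1     pos=(+0.000,+0.023) vel=(+0.000,+0.000) ωy=+0.00 pitch=+0.0°
  b2     pos=(+0.032,+0.069) vel=(+0.000,+0.000) ωy=+0.00 pitch=+0.0°
  b3     pos=(+0.097,+0.048) vel=(+0.000,+0.000) ωy=+0.00 pitch=+90.0°

Key-timestep trajectory:
   step    t(s)  b1.x    b1.z    b1.vx   b1.vz   b2.x    b2.z    b2.vx   b2.vz   b3.x    b3.z    b3.vx   b3.vz 
     32  0.1538   +0.000  +0.023  +0.000  +0.000   +0.032  +0.069  -0.001  +0.000   +0.081  +0.111  +0.126  -0.089
     65  0.3125   +0.000  +0.023  +0.000  +0.000   +0.032  +0.069  +0.000  +0.000   +0.103  +0.048  -0.063  +0.101
     97  0.4663   +0.000  +0.023  +0.000  +0.000   +0.032  +0.069  +0.000  +0.000   +0.097  +0.048  +0.104  -0.053
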